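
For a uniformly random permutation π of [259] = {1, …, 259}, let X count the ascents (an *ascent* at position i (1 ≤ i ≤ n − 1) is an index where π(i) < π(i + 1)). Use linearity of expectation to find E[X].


Write X = Σ X_I over i = 1, …, 258, with X_I the indicator of one ascent.
There are 258 indicators.
For each fixed i, the pair (π(i), π(i+1)) is a uniformly random ordered pair of distinct values from {1, …, 259}; by symmetry P[π(i) < π(i+1)] = 1/2.
By linearity: E[X] = 258 · (1/2) = (259 − 1) · (1/2) = 129 ≈ 129.000.

E[X] = 129 = 129.000.


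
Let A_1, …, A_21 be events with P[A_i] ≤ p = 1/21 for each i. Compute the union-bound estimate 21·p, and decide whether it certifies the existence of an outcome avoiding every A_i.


Union bound: P[∪_{i=1}^{21} A_i] ≤ Σ_i P[A_i] ≤ 21·p = 21·(1/21) = 1.
Numerically: 1 ≈ 1.0000.
Is 1 < 1? NO.
Since the bound 1 is ≥ 1, the union bound is uninformative here; it does NOT by itself certify existence.

21·p = 1 ≈ 1.0000; existence NOT certified by the union bound.


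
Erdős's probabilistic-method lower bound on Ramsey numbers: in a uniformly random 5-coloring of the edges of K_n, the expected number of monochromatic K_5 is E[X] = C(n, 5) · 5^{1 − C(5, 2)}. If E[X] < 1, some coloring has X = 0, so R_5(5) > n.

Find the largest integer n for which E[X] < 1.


We need C(n, 5) · 5^{1 − 10} < 1, i.e. C(n, 5) < 5^{10 − 1} = 1953125.
Check values of n near the boundary:
  n = 48: C(48, 5) = 1712304; 1712304 < 1953125? YES
  n = 49: C(49, 5) = 1906884; 1906884 < 1953125? YES
  n = 50: C(50, 5) = 2118760; 2118760 < 1953125? NO
  n = 51: C(51, 5) = 2349060; 2349060 < 1953125? NO
  n = 52: C(52, 5) = 2598960; 2598960 < 1953125? NO
The largest n with C(n, 5) < 1953125 is n = 49 (where E[X] = 1906884/1953125 ≈ 0.9763). Hence R_5(5) > 49, i.e. R_5(5) ≥ 50.

Largest n = 49; hence R_5(5) > 49.


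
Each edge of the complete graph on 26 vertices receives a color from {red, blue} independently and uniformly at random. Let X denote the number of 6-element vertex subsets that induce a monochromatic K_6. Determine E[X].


Let X = Σ_S X_S over the C(26, 6) = 230230 subsets S of size 6, where X_S = 1 if the K_6 on S is monochromatic.
For a fixed S, the K_6 on S has C(6, 2) = 15 edges. P[all 15 edges red] = (1/2)^15, and likewise for blue, so P[monochromatic] = 2·(1/2)^15 = 2^{1 − 15} = 1/16384.
By linearity of expectation: E[X] = C(26, 6) · 2^{1 − 15} = 230230 · 1/16384 = 115115/8192.
Numerically: E[X] ≈ 14.0521.

E[X] = C(26,6)·2^(1−C(6,2)) = 115115/8192 ≈ 14.0521.


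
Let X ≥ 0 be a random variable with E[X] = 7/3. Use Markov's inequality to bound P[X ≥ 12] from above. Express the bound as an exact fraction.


μ = E[X] = 7/3, a = 12.
Markov: P[X ≥ 12] ≤ μ/a = (7/3)/12 = 7/36.
Numerically: ≈ 0.194444.
(Since a = 12 > μ = 2.333333, the bound 7/36 is < 1 and informative.)

P[X ≥ 12] ≤ 7/36 ≈ 0.194444.


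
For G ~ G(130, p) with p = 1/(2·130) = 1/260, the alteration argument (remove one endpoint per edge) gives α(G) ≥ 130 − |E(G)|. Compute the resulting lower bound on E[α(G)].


E[|E(G)|] = C(130, 2)·p = 8385 · (1/260) = 129/4.
E[α(G)] ≥ n − E[|E(G)|] = 130 − 129/4 = 391/4.
Numerically: ≈ 97.750000.
(This is only a lower bound; the true E[α(G)] may be larger.)

E[α(G)] ≥ 391/4 ≈ 97.750000.


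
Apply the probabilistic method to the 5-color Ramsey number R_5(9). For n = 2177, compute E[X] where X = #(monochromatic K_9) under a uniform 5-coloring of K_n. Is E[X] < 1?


E[X] = C(2177, 9) · 5^{1 − 36} = 2976951400847999984172400 · 5^{−35} = 2976951400847999984172400/2910383045673370361328125.
As a reduced fraction: E[X] = 119078056033919999366896/116415321826934814453125 ≈ 1.02287.
Is E[X] < 1? NO.
Since E[X] ≥ 1, the first-moment bound is inconclusive at n = 2177; it does NOT by itself certify R_5(9) > 2177.

E[X] = 119078056033919999366896/116415321826934814453125 ≈ 1.02287; E[X] ≥ 1; first-moment method inconclusive here.


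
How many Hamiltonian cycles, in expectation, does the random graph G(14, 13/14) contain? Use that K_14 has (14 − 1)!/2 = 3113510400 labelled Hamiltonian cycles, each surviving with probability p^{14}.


K_14 has (14 − 1)!/2 = 3113510400 labelled Hamiltonian cycles.
For each such Hamiltonian cycle H, let X_H = 1 if all 14 edges of H are present in G. Then P[X_H = 1] = p^{14} = (13/14)^{14} = 3937376385699289/11112006825558016.
By linearity: E[X] = Σ_H E[X_H] = 3113510400 · p^{14} = 3113510400 · 3937376385699289/11112006825558016 = 3420497300666614836525/3100448333024.
Numerically: E[X] ≈ 1.1e+09.

E[X] = 3113510400 · (13/14)^{14} = 3420497300666614836525/3100448333024 ≈ 1.1e+09.


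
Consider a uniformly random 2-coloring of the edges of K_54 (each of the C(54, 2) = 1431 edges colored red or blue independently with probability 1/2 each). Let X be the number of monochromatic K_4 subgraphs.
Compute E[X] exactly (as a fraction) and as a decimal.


Let X = Σ_S X_S over the C(54, 4) = 316251 subsets S of size 4, where X_S = 1 if the K_4 on S is monochromatic.
For a fixed S, the K_4 on S has C(4, 2) = 6 edges. P[all 6 edges red] = (1/2)^6, and likewise for blue, so P[monochromatic] = 2·(1/2)^6 = 2^{1 − 6} = 1/32.
Summing: E[X] = C(54, 4) · 2^{1 − 6} = 316251 · 1/32 = 316251/32.
Numerically: E[X] ≈ 9882.844.

E[X] = C(54,4)·2^(1−C(4,2)) = 316251/32 ≈ 9882.844.


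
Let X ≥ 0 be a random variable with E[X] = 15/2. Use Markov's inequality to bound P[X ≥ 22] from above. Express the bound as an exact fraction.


μ = E[X] = 15/2, a = 22.
Markov: P[X ≥ 22] ≤ μ/a = (15/2)/22 = 15/44.
Numerically: ≈ 0.340909.
(Since a = 22 > μ = 7.500000, the bound 15/44 is < 1 and informative.)

P[X ≥ 22] ≤ 15/44 ≈ 0.340909.


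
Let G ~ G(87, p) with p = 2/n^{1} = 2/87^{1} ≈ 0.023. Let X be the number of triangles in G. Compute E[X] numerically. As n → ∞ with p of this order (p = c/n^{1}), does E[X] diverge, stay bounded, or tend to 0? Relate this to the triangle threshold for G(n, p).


Number of potential triangles: C(87, 3) = 105995.
Each occurs with probability p³ ≈ (0.023)³ ≈ 1.21488e-05.
By linearity: E[X] = C(87, 3)·p³ ≈ 105995 · 1.21488e-05 ≈ 1.288.
Here α = 1, so p = 2/n is exactly at the triangle threshold p ~ 1/n. Asymptotically E[X] → c³/6 = 2³/6 = 4/3 ≈ 1.333, a bounded constant. In this regime the triangle count is asymptotically Poisson(c³/6).

E[X] ≈ 1.288; in regime p = Θ(1/n^{1}) E[X] stays bounded (at the triangle threshold p ~ 1/n).


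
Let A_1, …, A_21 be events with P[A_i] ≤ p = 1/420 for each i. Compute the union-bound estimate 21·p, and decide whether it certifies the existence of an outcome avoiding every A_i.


Union bound: P[∪_{i=1}^{21} A_i] ≤ Σ_i P[A_i] ≤ 21·p = 21·(1/420) = 1/20.
Numerically: 1/20 ≈ 0.0500000.
Is 1/20 < 1? YES.
Since P[∪ A_i] ≤ 1/20 < 1, the complement has P[∩ A_i^c] ≥ 1 − 1/20 = 19/20 > 0, so some outcome avoids every A_i.

21·p = 1/20 ≈ 0.0500000; existence CERTIFIED by the union bound.


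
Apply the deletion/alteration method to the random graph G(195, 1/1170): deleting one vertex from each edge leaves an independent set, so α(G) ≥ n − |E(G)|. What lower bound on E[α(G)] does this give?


E[|E(G)|] = C(195, 2)·p = 18915 · (1/1170) = 97/6.
E[α(G)] ≥ n − E[|E(G)|] = 195 − 97/6 = 1073/6.
Numerically: ≈ 178.833.
(This is only a lower bound; the true E[α(G)] may be larger.)

E[α(G)] ≥ 1073/6 ≈ 178.833.


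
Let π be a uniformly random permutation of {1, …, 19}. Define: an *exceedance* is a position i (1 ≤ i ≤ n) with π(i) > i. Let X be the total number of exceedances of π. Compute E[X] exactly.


Write X = Σ_{i=1}^{19} X_i, where X_i = 1_{π(i) > i}.
For each fixed i, π(i) is uniform over {1, …, 19} (marginal of a uniform permutation), so P[π(i) > i] = (n − i)/n. Summing: Σ_{i=1}^{19} (n − i)/n = (0 + 1 + … + 18)/19 = 19(19 − 1)/(2·19) = (19 − 1)/2.
Hence E[X] = Σ_{i=1}^{19} (19 − i)/19 = 9 ≈ 9.00000.

E[X] = 9 = 9.00000.


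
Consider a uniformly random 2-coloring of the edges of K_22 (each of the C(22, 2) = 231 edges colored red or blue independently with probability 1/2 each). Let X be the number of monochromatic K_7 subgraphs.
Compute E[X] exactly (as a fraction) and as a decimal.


Let X = Σ_S X_S over the C(22, 7) = 170544 subsets S of size 7, where X_S = 1 if the K_7 on S is monochromatic.
For a fixed S, the K_7 on S has C(7, 2) = 21 edges. P[all 21 edges red] = (1/2)^21, and likewise for blue, so P[monochromatic] = 2·(1/2)^21 = 2^{1 − 21} = 1/1048576.
By linearity of expectation: E[X] = C(22, 7) · 2^{1 − 21} = 170544 · 1/1048576 = 10659/65536.
Numerically: E[X] ≈ 0.162643.

E[X] = C(22,7)·2^(1−C(7,2)) = 10659/65536 ≈ 0.162643.


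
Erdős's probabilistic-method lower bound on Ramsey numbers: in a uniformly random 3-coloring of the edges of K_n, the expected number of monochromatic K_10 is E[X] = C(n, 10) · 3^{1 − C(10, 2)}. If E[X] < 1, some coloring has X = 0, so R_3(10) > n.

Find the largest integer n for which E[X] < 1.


We need C(n, 10) · 3^{1 − 45} < 1, i.e. C(n, 10) < 3^{45 − 1} = 984770902183611232881.
Check values of n near the boundary:
  n = 571: C(571, 10) = 937951290893172842001; 937951290893172842001 < 984770902183611232881? YES
  n = 572: C(572, 10) = 954640815642161682606; 954640815642161682606 < 984770902183611232881? YES
  n = 573: C(573, 10) = 971597135635805762226; 971597135635805762226 < 984770902183611232881? YES
  n = 574: C(574, 10) = 988824035203816502691; 988824035203816502691 < 984770902183611232881? NO
  n = 575: C(575, 10) = 1006325345561406175305; 1006325345561406175305 < 984770902183611232881? NO
  n = 576: C(576, 10) = 1024104945306307344480; 1024104945306307344480 < 984770902183611232881? NO
The largest n with C(n, 10) < 984770902183611232881 is n = 573 (where E[X] = 35985079097622435638/36472996377170786403 ≈ 0.9866225). Hence R_3(10) > 573, i.e. R_3(10) ≥ 574.

Largest n = 573; hence R_3(10) > 573.


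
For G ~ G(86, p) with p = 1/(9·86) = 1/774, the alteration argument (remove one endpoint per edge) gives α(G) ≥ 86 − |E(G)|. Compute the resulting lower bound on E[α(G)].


E[|E(G)|] = C(86, 2)·p = 3655 · (1/774) = 85/18.
E[α(G)] ≥ n − E[|E(G)|] = 86 − 85/18 = 1463/18.
Numerically: ≈ 81.27778.
(This is only a lower bound; the true E[α(G)] may be larger.)

E[α(G)] ≥ 1463/18 ≈ 81.27778.


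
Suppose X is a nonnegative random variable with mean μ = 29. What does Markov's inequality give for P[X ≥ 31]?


μ = E[X] = 29, a = 31.
Markov: P[X ≥ 31] ≤ μ/a = (29)/31 = 29/31.
Numerically: ≈ 0.9355.
(Since a = 31 > μ = 29.0000, the bound 29/31 is < 1 and informative.)

P[X ≥ 31] ≤ 29/31 ≈ 0.9355.


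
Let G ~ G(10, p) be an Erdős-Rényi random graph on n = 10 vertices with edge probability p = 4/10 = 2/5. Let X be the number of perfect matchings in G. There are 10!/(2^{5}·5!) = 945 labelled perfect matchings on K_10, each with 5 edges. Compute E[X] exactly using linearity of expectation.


K_10 has 10!/(2^{5}·5!) = 945 labelled perfect matchings.
For each such perfect matching H, let X_H = 1 if all 5 edges of H are present in G. Then P[X_H = 1] = p^{5} = (2/5)^{5} = 32/3125.
By linearity of expectation: E[X] = Σ_H E[X_H] = 945 · p^{5} = 945 · 32/3125 = 6048/625.
Numerically: E[X] ≈ 9.68.

E[X] = 945 · (2/5)^{5} = 6048/625 ≈ 9.68.


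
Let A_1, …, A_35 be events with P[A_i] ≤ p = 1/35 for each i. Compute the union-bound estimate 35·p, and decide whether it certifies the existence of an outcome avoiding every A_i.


Union bound: P[∪_{i=1}^{35} A_i] ≤ Σ_i P[A_i] ≤ 35·p = 35·(1/35) = 1.
Numerically: 1 ≈ 1.0000000.
Is 1 < 1? NO.
Since the bound 1 is ≥ 1, the union bound is uninformative here; it does NOT by itself certify existence.

35·p = 1 ≈ 1.0000000; existence NOT certified by the union bound.


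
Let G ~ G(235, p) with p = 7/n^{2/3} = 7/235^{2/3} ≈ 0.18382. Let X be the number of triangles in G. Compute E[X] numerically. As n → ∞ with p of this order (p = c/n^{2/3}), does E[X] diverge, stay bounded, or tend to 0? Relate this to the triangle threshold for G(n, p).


Number of potential triangles: C(235, 3) = 2135445.
Each occurs with probability p³ ≈ (0.18382)³ ≈ 6.2109552e-03.
By linearity: E[X] = C(235, 3)·p³ ≈ 2135445 · 6.2109552e-03 ≈ 13263.15319.
Since α = 2/3 < 1, p = c/n^{2/3} ≫ 1/n is above the triangle threshold p ~ 1/n. Asymptotically E[X] ~ (c³/6)·n^{3(1−α)} = (7³/6)·n^{1} → ∞; triangles are abundant w.h.p.

E[X] ≈ 13263.15319; in regime p = Θ(1/n^{2/3}) E[X] diverges (above the triangle threshold p ~ 1/n).


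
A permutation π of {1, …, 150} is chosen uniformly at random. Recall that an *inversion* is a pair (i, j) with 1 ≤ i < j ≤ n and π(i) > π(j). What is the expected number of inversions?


Write X = Σ X_I over the C(150, 2) = 11175 pairs i < j, with X_I the indicator of one inversion.
There are 11175 indicators.
For each fixed pair i < j, the values π(i) and π(j) are two distinct elements of {1, …, 150} in uniformly random order; by symmetry P[π(i) > π(j)] = 1/2.
By linearity: E[X] = 11175 · (1/2) = C(150, 2) · (1/2) = 11175/2 = 11175/2 ≈ 5587.500.

E[X] = 11175/2 = 5587.500.


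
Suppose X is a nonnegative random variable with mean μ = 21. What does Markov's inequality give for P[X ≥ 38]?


μ = E[X] = 21, a = 38.
Markov: P[X ≥ 38] ≤ μ/a = (21)/38 = 21/38.
Numerically: ≈ 0.553.
(Since a = 38 > μ = 21.000, the bound 21/38 is < 1 and informative.)

P[X ≥ 38] ≤ 21/38 ≈ 0.553.


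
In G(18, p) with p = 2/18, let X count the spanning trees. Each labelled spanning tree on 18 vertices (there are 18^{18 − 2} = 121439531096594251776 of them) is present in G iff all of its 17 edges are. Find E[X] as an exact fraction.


K_18 has 18^{18 − 2} = 121439531096594251776 labelled spanning trees.
For each such spanning tree H, let X_H = 1 if all 17 edges of H are present in G. Then P[X_H = 1] = p^{17} = (1/9)^{17} = 1/16677181699666569.
Summing the indicators: E[X] = Σ_H E[X_H] = 121439531096594251776 · p^{17} = 121439531096594251776 · 1/16677181699666569 = 65536/9.
Numerically: E[X] ≈ 7.28e+03.

E[X] = 121439531096594251776 · (1/9)^{17} = 65536/9 ≈ 7.28e+03.


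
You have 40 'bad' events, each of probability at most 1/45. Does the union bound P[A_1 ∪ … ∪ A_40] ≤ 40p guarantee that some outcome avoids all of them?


Union bound: P[∪_{i=1}^{40} A_i] ≤ Σ_i P[A_i] ≤ 40·p = 40·(1/45) = 8/9.
Numerically: 8/9 ≈ 0.889.
Is 8/9 < 1? YES.
Since P[∪ A_i] ≤ 8/9 < 1, the complement has P[∩ A_i^c] ≥ 1 − 8/9 = 1/9 > 0, so some outcome avoids every A_i.

40·p = 8/9 ≈ 0.889; existence CERTIFIED by the union bound.


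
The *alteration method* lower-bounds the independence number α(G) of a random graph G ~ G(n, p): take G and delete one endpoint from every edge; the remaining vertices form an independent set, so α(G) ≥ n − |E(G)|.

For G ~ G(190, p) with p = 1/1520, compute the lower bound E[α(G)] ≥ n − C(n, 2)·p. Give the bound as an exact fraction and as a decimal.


E[|E(G)|] = C(190, 2)·p = 17955 · (1/1520) = 189/16.
E[α(G)] ≥ n − E[|E(G)|] = 190 − 189/16 = 2851/16.
Numerically: ≈ 178.18750.
(This is only a lower bound; the true E[α(G)] may be larger.)

E[α(G)] ≥ 2851/16 ≈ 178.18750.


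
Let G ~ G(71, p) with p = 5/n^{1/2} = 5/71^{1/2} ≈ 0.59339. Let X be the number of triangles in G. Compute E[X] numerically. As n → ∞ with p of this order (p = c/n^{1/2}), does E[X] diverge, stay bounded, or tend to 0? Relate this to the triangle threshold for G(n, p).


Number of potential triangles: C(71, 3) = 57155.
Each occurs with probability p³ ≈ (0.59339)³ ≈ 2.0894043e-01.
By linearity: E[X] = C(71, 3)·p³ ≈ 57155 · 2.0894043e-01 ≈ 11941.99044.
Since α = 1/2 < 1, p = c/n^{1/2} ≫ 1/n is above the triangle threshold p ~ 1/n. Asymptotically E[X] ~ (c³/6)·n^{3(1−α)} = (5³/6)·n^{1.5} → ∞; triangles are abundant w.h.p.

E[X] ≈ 11941.99044; in regime p = Θ(1/n^{1/2}) E[X] diverges (above the triangle threshold p ~ 1/n).


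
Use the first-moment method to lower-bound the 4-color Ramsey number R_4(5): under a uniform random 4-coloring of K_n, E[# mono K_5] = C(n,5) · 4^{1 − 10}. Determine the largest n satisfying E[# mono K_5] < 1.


We need C(n, 5) · 4^{1 − 10} < 1, i.e. C(n, 5) < 4^{10 − 1} = 262144.
Check values of n near the boundary:
  n = 31: C(31, 5) = 169911; 169911 < 262144? YES
  n = 32: C(32, 5) = 201376; 201376 < 262144? YES
  n = 33: C(33, 5) = 237336; 237336 < 262144? YES
  n = 34: C(34, 5) = 278256; 278256 < 262144? NO
  n = 35: C(35, 5) = 324632; 324632 < 262144? NO
The largest n with C(n, 5) < 262144 is n = 33 (where E[X] = 29667/32768 ≈ 0.9053650). Hence R_4(5) > 33, i.e. R_4(5) ≥ 34.

Largest n = 33; hence R_4(5) > 33.


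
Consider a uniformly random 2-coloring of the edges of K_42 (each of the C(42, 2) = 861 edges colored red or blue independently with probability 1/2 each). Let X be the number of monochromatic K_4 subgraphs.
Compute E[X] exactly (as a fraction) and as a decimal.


Let X = Σ_S X_S over the C(42, 4) = 111930 subsets S of size 4, where X_S = 1 if the K_4 on S is monochromatic.
For a fixed S, the K_4 on S has C(4, 2) = 6 edges. P[all 6 edges red] = (1/2)^6, and likewise for blue, so P[monochromatic] = 2·(1/2)^6 = 2^{1 − 6} = 1/32.
Summing: E[X] = C(42, 4) · 2^{1 − 6} = 111930 · 1/32 = 55965/16.
Numerically: E[X] ≈ 3497.8125.

E[X] = C(42,4)·2^(1−C(4,2)) = 55965/16 ≈ 3497.8125.


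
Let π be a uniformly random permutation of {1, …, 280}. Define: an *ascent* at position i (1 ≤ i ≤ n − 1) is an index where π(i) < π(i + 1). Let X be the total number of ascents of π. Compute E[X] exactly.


Write X = Σ X_I over i = 1, …, 279, with X_I the indicator of one ascent.
There are 279 indicators.
For each fixed i, the pair (π(i), π(i+1)) is a uniformly random ordered pair of distinct values from {1, …, 280}; by symmetry P[π(i) < π(i+1)] = 1/2.
By linearity: E[X] = 279 · (1/2) = (280 − 1) · (1/2) = 279/2 ≈ 139.50000.

E[X] = 279/2 = 139.50000.


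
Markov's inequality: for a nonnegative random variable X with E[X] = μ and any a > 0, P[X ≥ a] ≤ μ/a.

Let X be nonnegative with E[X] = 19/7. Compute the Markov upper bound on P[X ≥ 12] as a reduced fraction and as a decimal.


μ = E[X] = 19/7, a = 12.
Markov: P[X ≥ 12] ≤ μ/a = (19/7)/12 = 19/84.
Numerically: ≈ 0.22619.
(Since a = 12 > μ = 2.71429, the bound 19/84 is < 1 and informative.)

P[X ≥ 12] ≤ 19/84 ≈ 0.22619.


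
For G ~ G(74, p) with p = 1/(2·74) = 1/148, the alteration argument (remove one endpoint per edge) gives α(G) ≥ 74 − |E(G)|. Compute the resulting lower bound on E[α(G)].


E[|E(G)|] = C(74, 2)·p = 2701 · (1/148) = 73/4.
E[α(G)] ≥ n − E[|E(G)|] = 74 − 73/4 = 223/4.
Numerically: ≈ 55.7500.
(This is only a lower bound; the true E[α(G)] may be larger.)

E[α(G)] ≥ 223/4 ≈ 55.7500.


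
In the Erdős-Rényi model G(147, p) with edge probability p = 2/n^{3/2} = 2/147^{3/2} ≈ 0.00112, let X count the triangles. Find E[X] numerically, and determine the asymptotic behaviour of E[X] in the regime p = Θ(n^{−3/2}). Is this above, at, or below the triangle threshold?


Number of potential triangles: C(147, 3) = 518665.
Each occurs with probability p³ ≈ (0.00112)³ ≈ 1.41306e-09.
By linearity: E[X] = C(147, 3)·p³ ≈ 518665 · 1.41306e-09 ≈ 0.001.
Since α = 3/2 > 1, p = c/n^{3/2} = o(1/n) is below the triangle threshold p ~ 1/n. Asymptotically E[X] ~ (c³/6)·n^{3(1−α)} = (2³/6)·n^{-1.5} → 0, so by Markov's inequality G has no triangles w.h.p.

E[X] ≈ 0.001; in regime p = Θ(1/n^{3/2}) E[X] tends to 0 (below the triangle threshold p ~ 1/n).


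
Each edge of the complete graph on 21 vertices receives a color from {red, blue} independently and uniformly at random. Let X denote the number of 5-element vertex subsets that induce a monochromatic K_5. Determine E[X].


Let X = Σ_S X_S over the C(21, 5) = 20349 subsets S of size 5, where X_S = 1 if the K_5 on S is monochromatic.
For a fixed S, the K_5 on S has C(5, 2) = 10 edges. P[all 10 edges red] = (1/2)^10, and likewise for blue, so P[monochromatic] = 2·(1/2)^10 = 2^{1 − 10} = 1/512.
By linearity of expectation: E[X] = C(21, 5) · 2^{1 − 10} = 20349 · 1/512 = 20349/512.
Numerically: E[X] ≈ 39.7441.

E[X] = C(21,5)·2^(1−C(5,2)) = 20349/512 ≈ 39.7441.


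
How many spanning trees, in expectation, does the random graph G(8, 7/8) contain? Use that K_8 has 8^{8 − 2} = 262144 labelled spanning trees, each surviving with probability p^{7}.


K_8 has 8^{8 − 2} = 262144 labelled spanning trees.
For each such spanning tree H, let X_H = 1 if all 7 edges of H are present in G. Then P[X_H = 1] = p^{7} = (7/8)^{7} = 823543/2097152.
By linearity of expectation: E[X] = Σ_H E[X_H] = 262144 · p^{7} = 262144 · 823543/2097152 = 823543/8.
Numerically: E[X] ≈ 1.029e+05.

E[X] = 262144 · (7/8)^{7} = 823543/8 ≈ 1.029e+05.


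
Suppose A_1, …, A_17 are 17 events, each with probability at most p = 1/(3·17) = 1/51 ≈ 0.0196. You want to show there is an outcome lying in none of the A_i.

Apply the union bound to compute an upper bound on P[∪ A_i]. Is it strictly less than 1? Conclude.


Union bound: P[∪_{i=1}^{17} A_i] ≤ Σ_i P[A_i] ≤ 17·p = 17·(1/51) = 1/3.
Numerically: 1/3 ≈ 0.3333.
Is 1/3 < 1? YES.
Since P[∪ A_i] ≤ 1/3 < 1, the complement has P[∩ A_i^c] ≥ 1 − 1/3 = 2/3 > 0, so some outcome avoids every A_i.

17·p = 1/3 ≈ 0.3333; existence CERTIFIED by the union bound.


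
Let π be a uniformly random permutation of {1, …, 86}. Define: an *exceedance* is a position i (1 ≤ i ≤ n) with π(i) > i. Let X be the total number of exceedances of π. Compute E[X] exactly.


Write X = Σ_{i=1}^{86} X_i, where X_i = 1_{π(i) > i}.
For each fixed i, π(i) is uniform over {1, …, 86} (marginal of a uniform permutation), so P[π(i) > i] = (n − i)/n. Summing: Σ_{i=1}^{86} (n − i)/n = (0 + 1 + … + 85)/86 = 86(86 − 1)/(2·86) = (86 − 1)/2.
Hence E[X] = Σ_{i=1}^{86} (86 − i)/86 = 85/2 ≈ 42.50000.

E[X] = 85/2 = 42.50000.


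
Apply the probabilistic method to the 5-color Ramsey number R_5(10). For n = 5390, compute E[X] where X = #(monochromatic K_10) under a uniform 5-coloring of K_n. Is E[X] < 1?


E[X] = C(5390, 10) · 5^{1 − 45} = 5655833965919099070255434039753 · 5^{−44} = 5655833965919099070255434039753/5684341886080801486968994140625.
As a reduced fraction: E[X] = 5655833965919099070255434039753/5684341886080801486968994140625 ≈ 0.9949848.
Is E[X] < 1? YES.
Since E[X] < 1, there exists a 5-coloring of K_{5390} with no monochromatic K_10; hence R_5(10) > 5390.

E[X] = 5655833965919099070255434039753/5684341886080801486968994140625 ≈ 0.9949848; E[X] < 1, so R_5(10) > 5390.


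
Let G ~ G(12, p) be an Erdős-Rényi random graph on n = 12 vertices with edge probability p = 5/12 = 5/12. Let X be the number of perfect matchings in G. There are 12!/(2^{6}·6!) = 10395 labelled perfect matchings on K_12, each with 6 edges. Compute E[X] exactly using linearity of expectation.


K_12 has 12!/(2^{6}·6!) = 10395 labelled perfect matchings.
For each such perfect matching H, let X_H = 1 if all 6 edges of H are present in G. Then P[X_H = 1] = p^{6} = (5/12)^{6} = 15625/2985984.
By linearity of expectation: E[X] = Σ_H E[X_H] = 10395 · p^{6} = 10395 · 15625/2985984 = 6015625/110592.
Numerically: E[X] ≈ 54.4.

E[X] = 10395 · (5/12)^{6} = 6015625/110592 ≈ 54.4.


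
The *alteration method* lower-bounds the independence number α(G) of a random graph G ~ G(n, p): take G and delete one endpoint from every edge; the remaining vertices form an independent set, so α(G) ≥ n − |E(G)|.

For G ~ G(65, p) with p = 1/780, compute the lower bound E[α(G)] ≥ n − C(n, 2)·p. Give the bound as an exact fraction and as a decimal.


E[|E(G)|] = C(65, 2)·p = 2080 · (1/780) = 8/3.
E[α(G)] ≥ n − E[|E(G)|] = 65 − 8/3 = 187/3.
Numerically: ≈ 62.333333.
(This is only a lower bound; the true E[α(G)] may be larger.)

E[α(G)] ≥ 187/3 ≈ 62.333333.


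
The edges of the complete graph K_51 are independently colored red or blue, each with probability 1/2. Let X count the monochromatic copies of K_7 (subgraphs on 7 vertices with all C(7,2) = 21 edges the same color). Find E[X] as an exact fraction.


Let X = Σ_S X_S over the C(51, 7) = 115775100 subsets S of size 7, where X_S = 1 if the K_7 on S is monochromatic.
For a fixed S, the K_7 on S has C(7, 2) = 21 edges. P[all 21 edges red] = (1/2)^21, and likewise for blue, so P[monochromatic] = 2·(1/2)^21 = 2^{1 − 21} = 1/1048576.
By linearity of expectation: E[X] = C(51, 7) · 2^{1 − 21} = 115775100 · 1/1048576 = 28943775/262144.
Numerically: E[X] ≈ 110.4117.

E[X] = C(51,7)·2^(1−C(7,2)) = 28943775/262144 ≈ 110.4117.


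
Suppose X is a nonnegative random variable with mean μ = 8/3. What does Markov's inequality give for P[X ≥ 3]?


μ = E[X] = 8/3, a = 3.
Markov: P[X ≥ 3] ≤ μ/a = (8/3)/3 = 8/9.
Numerically: ≈ 0.888889.
(Since a = 3 > μ = 2.666667, the bound 8/9 is < 1 and informative.)

P[X ≥ 3] ≤ 8/9 ≈ 0.888889.


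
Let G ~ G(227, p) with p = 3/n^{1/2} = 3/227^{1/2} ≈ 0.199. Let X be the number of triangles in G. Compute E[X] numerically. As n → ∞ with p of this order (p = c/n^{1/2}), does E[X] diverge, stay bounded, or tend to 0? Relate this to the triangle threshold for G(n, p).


Number of potential triangles: C(227, 3) = 1923825.
Each occurs with probability p³ ≈ (0.199)³ ≈ 7.89451e-03.
By linearity: E[X] = C(227, 3)·p³ ≈ 1923825 · 7.89451e-03 ≈ 15187.649.
Since α = 1/2 < 1, p = c/n^{1/2} ≫ 1/n is above the triangle threshold p ~ 1/n. Asymptotically E[X] ~ (c³/6)·n^{3(1−α)} = (3³/6)·n^{1.5} → ∞; triangles are abundant w.h.p.

E[X] ≈ 15187.649; in regime p = Θ(1/n^{1/2}) E[X] diverges (above the triangle threshold p ~ 1/n).


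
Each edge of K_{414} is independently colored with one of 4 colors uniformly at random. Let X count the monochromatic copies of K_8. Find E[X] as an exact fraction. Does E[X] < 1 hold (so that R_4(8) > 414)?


E[X] = C(414, 8) · 4^{1 − 28} = 19995425223496173 · 4^{−27} = 19995425223496173/18014398509481984.
As a reduced fraction: E[X] = 19995425223496173/18014398509481984 ≈ 1.1100.
Is E[X] < 1? NO.
Since E[X] ≥ 1, the first-moment bound is inconclusive at n = 414; it does NOT by itself certify R_4(8) > 414.

E[X] = 19995425223496173/18014398509481984 ≈ 1.1100; E[X] ≥ 1; first-moment method inconclusive here.


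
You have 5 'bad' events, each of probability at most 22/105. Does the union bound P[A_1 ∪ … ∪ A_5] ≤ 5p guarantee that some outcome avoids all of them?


Union bound: P[∪_{i=1}^{5} A_i] ≤ Σ_i P[A_i] ≤ 5·p = 5·(22/105) = 22/21.
Numerically: 22/21 ≈ 1.047619.
Is 22/21 < 1? NO.
Since the bound 22/21 is ≥ 1, the union bound is uninformative here; it does NOT by itself certify existence.

5·p = 22/21 ≈ 1.047619; existence NOT certified by the union bound.


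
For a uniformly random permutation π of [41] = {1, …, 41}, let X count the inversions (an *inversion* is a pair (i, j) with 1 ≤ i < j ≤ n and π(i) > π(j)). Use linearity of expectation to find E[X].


Write X = Σ X_I over the C(41, 2) = 820 pairs i < j, with X_I the indicator of one inversion.
There are 820 indicators.
For each fixed pair i < j, the values π(i) and π(j) are two distinct elements of {1, …, 41} in uniformly random order; by symmetry P[π(i) > π(j)] = 1/2.
By linearity: E[X] = 820 · (1/2) = C(41, 2) · (1/2) = 820/2 = 410 ≈ 410.000000.

E[X] = 410 = 410.000000.


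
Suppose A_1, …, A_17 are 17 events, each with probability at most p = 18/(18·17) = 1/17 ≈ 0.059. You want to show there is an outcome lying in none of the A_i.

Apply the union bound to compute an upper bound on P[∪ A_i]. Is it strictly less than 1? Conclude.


Union bound: P[∪_{i=1}^{17} A_i] ≤ Σ_i P[A_i] ≤ 17·p = 17·(1/17) = 1.
Numerically: 1 ≈ 1.000.
Is 1 < 1? NO.
Since the bound 1 is ≥ 1, the union bound is uninformative here; it does NOT by itself certify existence.

17·p = 1 ≈ 1.000; existence NOT certified by the union bound.


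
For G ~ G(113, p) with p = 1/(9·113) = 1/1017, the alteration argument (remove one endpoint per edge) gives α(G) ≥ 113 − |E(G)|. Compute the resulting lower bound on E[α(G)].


E[|E(G)|] = C(113, 2)·p = 6328 · (1/1017) = 56/9.
E[α(G)] ≥ n − E[|E(G)|] = 113 − 56/9 = 961/9.
Numerically: ≈ 106.778.
(This is only a lower bound; the true E[α(G)] may be larger.)

E[α(G)] ≥ 961/9 ≈ 106.778.


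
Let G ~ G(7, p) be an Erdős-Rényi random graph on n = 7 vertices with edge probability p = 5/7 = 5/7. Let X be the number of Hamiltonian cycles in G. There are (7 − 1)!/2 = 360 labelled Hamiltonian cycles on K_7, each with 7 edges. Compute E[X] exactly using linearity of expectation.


K_7 has (7 − 1)!/2 = 360 labelled Hamiltonian cycles.
For each such Hamiltonian cycle H, let X_H = 1 if all 7 edges of H are present in G. Then P[X_H = 1] = p^{7} = (5/7)^{7} = 78125/823543.
By linearity of expectation: E[X] = Σ_H E[X_H] = 360 · p^{7} = 360 · 78125/823543 = 28125000/823543.
Numerically: E[X] ≈ 34.2.

E[X] = 360 · (5/7)^{7} = 28125000/823543 ≈ 34.2.


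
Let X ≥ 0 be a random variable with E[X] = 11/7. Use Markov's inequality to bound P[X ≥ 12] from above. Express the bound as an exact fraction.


μ = E[X] = 11/7, a = 12.
Markov: P[X ≥ 12] ≤ μ/a = (11/7)/12 = 11/84.
Numerically: ≈ 0.131.
(Since a = 12 > μ = 1.571, the bound 11/84 is < 1 and informative.)

P[X ≥ 12] ≤ 11/84 ≈ 0.131.


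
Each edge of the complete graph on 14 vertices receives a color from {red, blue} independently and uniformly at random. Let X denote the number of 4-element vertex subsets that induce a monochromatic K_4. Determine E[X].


Let X = Σ_S X_S over the C(14, 4) = 1001 subsets S of size 4, where X_S = 1 if the K_4 on S is monochromatic.
For a fixed S, the K_4 on S has C(4, 2) = 6 edges. P[all 6 edges red] = (1/2)^6, and likewise for blue, so P[monochromatic] = 2·(1/2)^6 = 2^{1 − 6} = 1/32.
By linearity: E[X] = C(14, 4) · 2^{1 − 6} = 1001 · 1/32 = 1001/32.
Numerically: E[X] ≈ 31.28125.

E[X] = C(14,4)·2^(1−C(4,2)) = 1001/32 ≈ 31.28125.


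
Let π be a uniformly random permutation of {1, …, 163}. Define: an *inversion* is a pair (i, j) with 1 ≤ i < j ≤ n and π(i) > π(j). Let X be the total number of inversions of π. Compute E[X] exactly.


Write X = Σ X_I over the C(163, 2) = 13203 pairs i < j, with X_I the indicator of one inversion.
There are 13203 indicators.
For each fixed pair i < j, the values π(i) and π(j) are two distinct elements of {1, …, 163} in uniformly random order; by symmetry P[π(i) > π(j)] = 1/2.
By linearity: E[X] = 13203 · (1/2) = C(163, 2) · (1/2) = 13203/2 = 13203/2 ≈ 6601.50000.

E[X] = 13203/2 = 6601.50000.


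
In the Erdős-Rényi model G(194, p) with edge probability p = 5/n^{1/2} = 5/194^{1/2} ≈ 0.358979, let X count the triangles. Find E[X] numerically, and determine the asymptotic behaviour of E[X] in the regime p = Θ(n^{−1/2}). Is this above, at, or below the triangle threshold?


Number of potential triangles: C(194, 3) = 1198144.
Each occurs with probability p³ ≈ (0.358979)³ ≈ 4.62601906e-02.
By linearity: E[X] = C(194, 3)·p³ ≈ 1198144 · 4.62601906e-02 ≈ 55426.369845.
Since α = 1/2 < 1, p = c/n^{1/2} ≫ 1/n is above the triangle threshold p ~ 1/n. Asymptotically E[X] ~ (c³/6)·n^{3(1−α)} = (5³/6)·n^{1.5} → ∞; triangles are abundant w.h.p.

E[X] ≈ 55426.369845; in regime p = Θ(1/n^{1/2}) E[X] diverges (above the triangle threshold p ~ 1/n).


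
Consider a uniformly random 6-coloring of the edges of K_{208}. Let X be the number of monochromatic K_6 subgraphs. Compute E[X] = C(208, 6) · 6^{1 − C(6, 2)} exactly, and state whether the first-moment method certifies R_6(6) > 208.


E[X] = C(208, 6) · 6^{1 − 15} = 104579959848 · 6^{−14} = 104579959848/78364164096.
As a reduced fraction: E[X] = 4357498327/3265173504 ≈ 1.3345381.
Is E[X] < 1? NO.
Since E[X] ≥ 1, the first-moment bound is inconclusive at n = 208; it does NOT by itself certify R_6(6) > 208.

E[X] = 4357498327/3265173504 ≈ 1.3345381; E[X] ≥ 1; first-moment method inconclusive here.


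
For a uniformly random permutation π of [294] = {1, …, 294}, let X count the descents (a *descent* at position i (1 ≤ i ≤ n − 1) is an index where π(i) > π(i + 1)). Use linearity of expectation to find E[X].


Write X = Σ X_I over i = 1, …, 293, with X_I the indicator of one descent.
There are 293 indicators.
For each fixed i, the pair (π(i), π(i+1)) is a uniformly random ordered pair of distinct values from {1, …, 294}; by symmetry P[π(i) > π(i+1)] = 1/2.
By linearity: E[X] = 293 · (1/2) = (294 − 1) · (1/2) = 293/2 ≈ 146.50000.

E[X] = 293/2 = 146.50000.


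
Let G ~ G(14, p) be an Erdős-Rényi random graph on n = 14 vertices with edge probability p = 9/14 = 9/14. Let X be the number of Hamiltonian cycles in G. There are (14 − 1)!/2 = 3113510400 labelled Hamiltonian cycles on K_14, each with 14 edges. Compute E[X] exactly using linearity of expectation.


K_14 has (14 − 1)!/2 = 3113510400 labelled Hamiltonian cycles.
For each such Hamiltonian cycle H, let X_H = 1 if all 14 edges of H are present in G. Then P[X_H = 1] = p^{14} = (9/14)^{14} = 22876792454961/11112006825558016.
Summing the indicators: E[X] = Σ_H E[X_H] = 3113510400 · p^{14} = 3113510400 · 22876792454961/11112006825558016 = 19873641525435994725/3100448333024.
Numerically: E[X] ≈ 6.41e+06.

E[X] = 3113510400 · (9/14)^{14} = 19873641525435994725/3100448333024 ≈ 6.41e+06.


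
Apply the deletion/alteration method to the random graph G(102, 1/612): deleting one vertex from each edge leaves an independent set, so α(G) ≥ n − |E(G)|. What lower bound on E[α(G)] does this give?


E[|E(G)|] = C(102, 2)·p = 5151 · (1/612) = 101/12.
E[α(G)] ≥ n − E[|E(G)|] = 102 − 101/12 = 1123/12.
Numerically: ≈ 93.583.
(This is only a lower bound; the true E[α(G)] may be larger.)

E[α(G)] ≥ 1123/12 ≈ 93.583.


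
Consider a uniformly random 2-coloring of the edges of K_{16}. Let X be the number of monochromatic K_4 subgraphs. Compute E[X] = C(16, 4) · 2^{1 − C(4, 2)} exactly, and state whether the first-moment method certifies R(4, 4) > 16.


E[X] = C(16, 4) · 2^{1 − 6} = 1820 · 2^{−5} = 1820/32.
As a reduced fraction: E[X] = 455/8 ≈ 56.8750.
Is E[X] < 1? NO.
Since E[X] ≥ 1, the first-moment bound is inconclusive at n = 16; it does NOT by itself certify R(4, 4) > 16.

E[X] = 455/8 ≈ 56.8750; E[X] ≥ 1; first-moment method inconclusive here.


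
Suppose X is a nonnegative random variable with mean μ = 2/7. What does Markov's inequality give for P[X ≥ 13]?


μ = E[X] = 2/7, a = 13.
Markov: P[X ≥ 13] ≤ μ/a = (2/7)/13 = 2/91.
Numerically: ≈ 0.022.
(Since a = 13 > μ = 0.286, the bound 2/91 is < 1 and informative.)

P[X ≥ 13] ≤ 2/91 ≈ 0.022.


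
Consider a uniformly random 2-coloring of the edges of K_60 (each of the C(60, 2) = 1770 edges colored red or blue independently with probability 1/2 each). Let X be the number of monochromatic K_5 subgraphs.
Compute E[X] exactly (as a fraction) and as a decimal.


Let X = Σ_S X_S over the C(60, 5) = 5461512 subsets S of size 5, where X_S = 1 if the K_5 on S is monochromatic.
For a fixed S, the K_5 on S has C(5, 2) = 10 edges. P[all 10 edges red] = (1/2)^10, and likewise for blue, so P[monochromatic] = 2·(1/2)^10 = 2^{1 − 10} = 1/512.
Summing: E[X] = C(60, 5) · 2^{1 − 10} = 5461512 · 1/512 = 682689/64.
Numerically: E[X] ≈ 10667.0156.

E[X] = C(60,5)·2^(1−C(5,2)) = 682689/64 ≈ 10667.0156.


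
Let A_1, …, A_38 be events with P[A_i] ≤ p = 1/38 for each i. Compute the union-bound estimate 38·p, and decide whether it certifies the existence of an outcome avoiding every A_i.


Union bound: P[∪_{i=1}^{38} A_i] ≤ Σ_i P[A_i] ≤ 38·p = 38·(1/38) = 1.
Numerically: 1 ≈ 1.0000.
Is 1 < 1? NO.
Since the bound 1 is ≥ 1, the union bound is uninformative here; it does NOT by itself certify existence.

38·p = 1 ≈ 1.0000; existence NOT certified by the union bound.


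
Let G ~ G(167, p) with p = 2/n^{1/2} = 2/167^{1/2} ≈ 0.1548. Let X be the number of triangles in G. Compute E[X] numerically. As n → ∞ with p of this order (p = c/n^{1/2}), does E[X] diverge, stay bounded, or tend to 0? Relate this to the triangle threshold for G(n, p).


Number of potential triangles: C(167, 3) = 762355.
Each occurs with probability p³ ≈ (0.1548)³ ≈ 3.706938e-03.
By linearity: E[X] = C(167, 3)·p³ ≈ 762355 · 3.706938e-03 ≈ 2826.0024.
Since α = 1/2 < 1, p = c/n^{1/2} ≫ 1/n is above the triangle threshold p ~ 1/n. Asymptotically E[X] ~ (c³/6)·n^{3(1−α)} = (2³/6)·n^{1.5} → ∞; triangles are abundant w.h.p.

E[X] ≈ 2826.0024; in regime p = Θ(1/n^{1/2}) E[X] diverges (above the triangle threshold p ~ 1/n).


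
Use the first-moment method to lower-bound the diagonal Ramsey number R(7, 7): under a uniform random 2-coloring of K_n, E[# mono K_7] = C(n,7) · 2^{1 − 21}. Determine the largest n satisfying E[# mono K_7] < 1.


We need C(n, 7) · 2^{1 − 21} < 1, i.e. C(n, 7) < 2^{21 − 1} = 1048576.
Check values of n near the boundary:
  n = 25: C(25, 7) = 480700; 480700 < 1048576? YES
  n = 26: C(26, 7) = 657800; 657800 < 1048576? YES
  n = 27: C(27, 7) = 888030; 888030 < 1048576? YES
  n = 28: C(28, 7) = 1184040; 1184040 < 1048576? NO
  n = 29: C(29, 7) = 1560780; 1560780 < 1048576? NO
  n = 30: C(30, 7) = 2035800; 2035800 < 1048576? NO
The largest n with C(n, 7) < 1048576 is n = 27 (where E[X] = 444015/524288 ≈ 0.8468914). Hence R(7, 7) > 27, i.e. R(7, 7) ≥ 28.

Largest n = 27; hence R(7, 7) > 27.


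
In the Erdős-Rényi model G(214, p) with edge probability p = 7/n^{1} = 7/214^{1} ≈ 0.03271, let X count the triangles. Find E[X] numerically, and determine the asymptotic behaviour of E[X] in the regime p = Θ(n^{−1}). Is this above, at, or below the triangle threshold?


Number of potential triangles: C(214, 3) = 1610564.
Each occurs with probability p³ ≈ (0.03271)³ ≈ 3.4998771e-05.
By linearity: E[X] = C(214, 3)·p³ ≈ 1610564 · 3.4998771e-05 ≈ 56.36776.
Here α = 1, so p = 7/n is exactly at the triangle threshold p ~ 1/n. Asymptotically E[X] → c³/6 = 7³/6 = 343/6 ≈ 57.16667, a bounded constant. In this regime the triangle count is asymptotically Poisson(c³/6).

E[X] ≈ 56.36776; in regime p = Θ(1/n^{1}) E[X] stays bounded (at the triangle threshold p ~ 1/n).


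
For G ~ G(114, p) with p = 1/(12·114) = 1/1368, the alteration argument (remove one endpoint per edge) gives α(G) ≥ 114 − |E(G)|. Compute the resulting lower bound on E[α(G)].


E[|E(G)|] = C(114, 2)·p = 6441 · (1/1368) = 113/24.
E[α(G)] ≥ n − E[|E(G)|] = 114 − 113/24 = 2623/24.
Numerically: ≈ 109.291667.
(This is only a lower bound; the true E[α(G)] may be larger.)

E[α(G)] ≥ 2623/24 ≈ 109.291667.


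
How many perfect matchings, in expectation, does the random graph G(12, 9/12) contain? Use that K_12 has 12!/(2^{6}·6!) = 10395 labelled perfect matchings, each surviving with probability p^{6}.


K_12 has 12!/(2^{6}·6!) = 10395 labelled perfect matchings.
For each such perfect matching H, let X_H = 1 if all 6 edges of H are present in G. Then P[X_H = 1] = p^{6} = (3/4)^{6} = 729/4096.
By linearity of expectation: E[X] = Σ_H E[X_H] = 10395 · p^{6} = 10395 · 729/4096 = 7577955/4096.
Numerically: E[X] ≈ 1850.

E[X] = 10395 · (3/4)^{6} = 7577955/4096 ≈ 1850.


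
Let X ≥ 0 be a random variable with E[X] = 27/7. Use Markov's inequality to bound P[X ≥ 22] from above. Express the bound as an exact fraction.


μ = E[X] = 27/7, a = 22.
Markov: P[X ≥ 22] ≤ μ/a = (27/7)/22 = 27/154.
Numerically: ≈ 0.175.
(Since a = 22 > μ = 3.857, the bound 27/154 is < 1 and informative.)

P[X ≥ 22] ≤ 27/154 ≈ 0.175.
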